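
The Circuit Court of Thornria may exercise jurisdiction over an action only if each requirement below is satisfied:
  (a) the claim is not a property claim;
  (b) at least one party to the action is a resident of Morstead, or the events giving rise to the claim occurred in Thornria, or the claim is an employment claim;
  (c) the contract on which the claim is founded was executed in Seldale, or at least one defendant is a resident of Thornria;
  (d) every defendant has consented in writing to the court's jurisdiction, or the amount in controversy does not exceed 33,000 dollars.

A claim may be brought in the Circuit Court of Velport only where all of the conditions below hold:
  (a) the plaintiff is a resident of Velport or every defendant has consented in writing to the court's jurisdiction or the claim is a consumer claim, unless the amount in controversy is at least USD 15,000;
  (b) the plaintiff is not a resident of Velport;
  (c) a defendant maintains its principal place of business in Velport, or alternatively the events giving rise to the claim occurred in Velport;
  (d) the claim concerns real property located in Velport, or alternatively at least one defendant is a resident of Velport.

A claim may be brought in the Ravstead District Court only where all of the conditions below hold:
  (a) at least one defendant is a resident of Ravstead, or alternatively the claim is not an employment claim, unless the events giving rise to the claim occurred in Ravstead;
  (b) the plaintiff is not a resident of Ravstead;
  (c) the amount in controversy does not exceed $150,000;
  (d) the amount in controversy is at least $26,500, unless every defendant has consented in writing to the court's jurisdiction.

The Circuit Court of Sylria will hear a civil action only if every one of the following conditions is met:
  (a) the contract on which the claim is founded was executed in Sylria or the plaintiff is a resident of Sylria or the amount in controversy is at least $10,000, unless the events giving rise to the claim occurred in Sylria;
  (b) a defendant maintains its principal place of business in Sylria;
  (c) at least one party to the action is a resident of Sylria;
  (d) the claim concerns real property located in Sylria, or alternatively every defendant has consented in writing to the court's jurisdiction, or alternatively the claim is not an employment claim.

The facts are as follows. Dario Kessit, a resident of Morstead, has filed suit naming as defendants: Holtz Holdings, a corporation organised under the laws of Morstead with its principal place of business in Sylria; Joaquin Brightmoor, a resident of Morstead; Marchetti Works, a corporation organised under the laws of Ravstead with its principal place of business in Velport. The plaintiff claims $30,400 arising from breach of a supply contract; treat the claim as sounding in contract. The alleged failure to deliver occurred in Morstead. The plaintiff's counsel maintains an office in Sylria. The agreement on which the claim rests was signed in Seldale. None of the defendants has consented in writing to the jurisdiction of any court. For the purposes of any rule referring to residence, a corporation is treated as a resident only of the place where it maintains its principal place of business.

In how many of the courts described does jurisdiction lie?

4

The Circuit Court of Thornria:
  (a) The claim is a contract claim, not a property claim. Met.
  (b) Dario Kessit resides in Morstead, so this disjunct is met. Met.
  (c) The contract was executed in Seldale — that alternative is enough. Satisfied.
  (d) The amount in controversy is USD 30,400, within the $33,000 ceiling — that alternative is enough. Satisfied.
  → All conditions met; jurisdiction exists.
The Circuit Court of Velport:
  (a) The plaintiff resides in Morstead, not Velport; no such written consent has been filed; the claim is a contract claim, not a consumer claim — no alternative holds. However, the amount in controversy is 30,400 dollars, which meets the 15,000 dollars floor, so the 'unless' proviso supplies this condition. Met.
  (b) The plaintiff resides in Morstead, which is not Velport. Met.
  (c) Marchetti Works has its principal place of business in Velport, which satisfies one of the alternatives. Satisfied.
  (d) Marchetti Works resides in Velport — that alternative is enough. Met.
  → Jurisdiction lies.
The Ravstead District Court:
  (a) The claim is a contract claim, not an employment claim, so one alternative holds. Condition met.
  (b) The plaintiff resides in Morstead, which is not Ravstead. Met.
  (c) The amount in controversy is 30,400 dollars, within the $150,000 ceiling. Satisfied.
  (d) The amount in controversy is $30,400, which meets the USD 26,500 floor. Satisfied.
  → All conditions met; jurisdiction exists.
The Circuit Court of Sylria:
  (a) The amount in controversy is USD 30,400, which meets the 10,000 dollars floor — that alternative is enough. Condition met.
  (b) Holtz Holdings has its principal place of business in Sylria. Condition met.
  (c) Holtz Holdings resides in Sylria. Condition met.
  (d) The claim is a contract claim, not an employment claim — that alternative is enough. Condition met.
  → The court has jurisdiction.
Courts with jurisdiction: the Circuit Court of Thornria, the Circuit Court of Velport, the Ravstead District Court, the Circuit Court of Sylria — 4 in total.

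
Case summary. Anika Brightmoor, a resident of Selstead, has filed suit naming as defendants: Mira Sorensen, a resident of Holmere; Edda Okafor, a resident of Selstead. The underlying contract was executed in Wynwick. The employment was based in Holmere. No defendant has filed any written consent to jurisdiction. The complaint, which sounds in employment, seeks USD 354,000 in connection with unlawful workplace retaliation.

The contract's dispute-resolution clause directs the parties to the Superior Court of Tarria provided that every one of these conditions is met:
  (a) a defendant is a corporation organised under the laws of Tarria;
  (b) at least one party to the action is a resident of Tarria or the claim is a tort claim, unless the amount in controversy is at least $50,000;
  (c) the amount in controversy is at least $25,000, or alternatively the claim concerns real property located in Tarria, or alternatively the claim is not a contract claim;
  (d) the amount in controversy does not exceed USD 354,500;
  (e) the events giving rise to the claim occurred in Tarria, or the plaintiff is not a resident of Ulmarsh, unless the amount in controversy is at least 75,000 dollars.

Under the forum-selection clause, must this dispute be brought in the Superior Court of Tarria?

No

The Superior Court of Tarria:
  (a) No defendant is a corporation. Not met.
  (b) No party resides in Tarria; the claim is an employment claim, not a tort claim — no alternative holds. However, the amount in controversy is 354,000 dollars, which meets the 50,000 dollars floor, so the 'unless' proviso supplies this condition. Condition met.
  (c) The amount in controversy is 354,000 dollars, which meets the USD 25,000 floor, which satisfies one of the alternatives. Met.
  (d) The amount in controversy is $354,000, within the USD 354,500 ceiling. Satisfied.
  (e) The plaintiff resides in Selstead, which is not Ulmarsh, so one alternative holds. Satisfied.
  → Forum clause is not triggered.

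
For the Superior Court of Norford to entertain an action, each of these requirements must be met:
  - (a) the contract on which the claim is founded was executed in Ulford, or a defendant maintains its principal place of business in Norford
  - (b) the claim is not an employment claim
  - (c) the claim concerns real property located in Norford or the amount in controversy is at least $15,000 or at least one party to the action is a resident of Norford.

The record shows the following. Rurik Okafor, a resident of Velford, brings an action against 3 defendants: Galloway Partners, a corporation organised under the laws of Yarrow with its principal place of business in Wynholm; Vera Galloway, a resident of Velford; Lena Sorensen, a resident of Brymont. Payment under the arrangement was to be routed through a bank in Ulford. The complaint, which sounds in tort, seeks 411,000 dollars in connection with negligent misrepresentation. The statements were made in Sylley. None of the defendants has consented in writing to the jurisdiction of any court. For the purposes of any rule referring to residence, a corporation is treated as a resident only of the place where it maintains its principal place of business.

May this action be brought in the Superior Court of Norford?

The Superior Court of Norford:
  (a) No contract (and hence no place of execution) is alleged; the corporate defendant(s) have their principal place of business in Wynholm, not Norford — none of the alternatives is met. Not met.
  (b) The claim is a tort claim, not an employment claim. Condition met.
  (c) The amount in controversy is USD 411,000, which meets the $15,000 floor, so one alternative holds. Condition met.
  → At least one condition fails; no jurisdiction.

No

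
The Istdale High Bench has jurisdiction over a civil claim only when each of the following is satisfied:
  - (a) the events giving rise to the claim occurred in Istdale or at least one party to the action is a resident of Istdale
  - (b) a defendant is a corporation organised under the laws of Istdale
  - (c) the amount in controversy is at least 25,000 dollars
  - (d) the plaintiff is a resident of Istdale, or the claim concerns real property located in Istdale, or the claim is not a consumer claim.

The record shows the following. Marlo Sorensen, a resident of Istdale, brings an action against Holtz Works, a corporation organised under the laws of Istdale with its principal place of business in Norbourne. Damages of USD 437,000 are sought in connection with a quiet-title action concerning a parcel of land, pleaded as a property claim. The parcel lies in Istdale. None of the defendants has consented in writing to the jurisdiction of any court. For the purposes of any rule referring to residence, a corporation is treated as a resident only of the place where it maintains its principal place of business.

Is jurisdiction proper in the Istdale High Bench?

The Istdale High Bench:
  (a) The operative events occurred in Istdale — that alternative is enough. Condition met.
  (b) Holtz Works is organised under the laws of Istdale. Met.
  (c) The amount in controversy is 437,000 dollars, which meets the 25,000 dollars floor. Condition met.
  (d) The plaintiff resides in Istdale — that alternative is enough. Condition met.
  → All conditions met; jurisdiction exists.

Yes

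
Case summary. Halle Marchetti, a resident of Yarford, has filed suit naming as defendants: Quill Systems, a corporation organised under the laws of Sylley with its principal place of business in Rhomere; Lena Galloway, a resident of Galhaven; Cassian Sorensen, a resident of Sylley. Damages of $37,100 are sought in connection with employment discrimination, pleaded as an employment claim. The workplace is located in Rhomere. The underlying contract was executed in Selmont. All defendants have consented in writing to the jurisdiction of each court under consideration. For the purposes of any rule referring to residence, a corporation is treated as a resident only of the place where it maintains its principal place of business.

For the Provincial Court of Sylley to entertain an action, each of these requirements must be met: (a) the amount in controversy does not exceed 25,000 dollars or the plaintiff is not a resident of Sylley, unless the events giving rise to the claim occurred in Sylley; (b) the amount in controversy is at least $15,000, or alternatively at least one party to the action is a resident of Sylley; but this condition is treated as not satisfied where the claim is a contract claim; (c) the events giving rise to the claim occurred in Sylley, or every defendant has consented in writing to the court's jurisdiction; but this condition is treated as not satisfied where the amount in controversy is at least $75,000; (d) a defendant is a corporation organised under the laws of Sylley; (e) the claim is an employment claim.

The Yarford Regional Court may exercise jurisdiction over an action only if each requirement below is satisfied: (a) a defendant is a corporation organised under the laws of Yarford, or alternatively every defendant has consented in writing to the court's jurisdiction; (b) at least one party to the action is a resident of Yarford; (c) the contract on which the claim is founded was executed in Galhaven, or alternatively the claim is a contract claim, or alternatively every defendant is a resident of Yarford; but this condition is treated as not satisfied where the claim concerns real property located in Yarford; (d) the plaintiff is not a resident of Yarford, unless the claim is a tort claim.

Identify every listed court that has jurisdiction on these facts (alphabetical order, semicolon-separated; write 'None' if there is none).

The Provincial Court of Sylley:
  (a) The plaintiff resides in Yarford, which is not Sylley, so one alternative holds. Condition met.
  (b) The amount in controversy is $37,100, which meets the $15,000 floor, so this disjunct is met. The exception is not triggered, since the claim is an employment claim, not a contract claim. Satisfied.
  (c) Every defendant has filed written consent, so one alternative holds. The carve-out does not apply: the amount in controversy is USD 37,100, below the 75,000 dollars floor. Condition met.
  (d) Quill Systems is organised under the laws of Sylley. Satisfied.
  (e) The claim is an employment claim. Condition met.
  → All conditions met; jurisdiction exists.
The Yarford Regional Court:
  (a) Every defendant has filed written consent, so one alternative holds. Met.
  (b) Halle Marchetti resides in Yarford. Met.
  (c) The contract was executed in Selmont, not Galhaven; the claim is an employment claim, not a contract claim; the defendants reside as follows — Quill Systems in Rhomere, Lena Galloway in Galhaven, Cassian Sorensen in Sylley — not all in Yarford — every alternative fails. Not satisfied.
  (d) The plaintiff resides in Yarford. Nor does the 'unless' clause help: the claim is an employment claim, not a tort claim. Not met.
  → No jurisdiction.

the Provincial Court of Sylley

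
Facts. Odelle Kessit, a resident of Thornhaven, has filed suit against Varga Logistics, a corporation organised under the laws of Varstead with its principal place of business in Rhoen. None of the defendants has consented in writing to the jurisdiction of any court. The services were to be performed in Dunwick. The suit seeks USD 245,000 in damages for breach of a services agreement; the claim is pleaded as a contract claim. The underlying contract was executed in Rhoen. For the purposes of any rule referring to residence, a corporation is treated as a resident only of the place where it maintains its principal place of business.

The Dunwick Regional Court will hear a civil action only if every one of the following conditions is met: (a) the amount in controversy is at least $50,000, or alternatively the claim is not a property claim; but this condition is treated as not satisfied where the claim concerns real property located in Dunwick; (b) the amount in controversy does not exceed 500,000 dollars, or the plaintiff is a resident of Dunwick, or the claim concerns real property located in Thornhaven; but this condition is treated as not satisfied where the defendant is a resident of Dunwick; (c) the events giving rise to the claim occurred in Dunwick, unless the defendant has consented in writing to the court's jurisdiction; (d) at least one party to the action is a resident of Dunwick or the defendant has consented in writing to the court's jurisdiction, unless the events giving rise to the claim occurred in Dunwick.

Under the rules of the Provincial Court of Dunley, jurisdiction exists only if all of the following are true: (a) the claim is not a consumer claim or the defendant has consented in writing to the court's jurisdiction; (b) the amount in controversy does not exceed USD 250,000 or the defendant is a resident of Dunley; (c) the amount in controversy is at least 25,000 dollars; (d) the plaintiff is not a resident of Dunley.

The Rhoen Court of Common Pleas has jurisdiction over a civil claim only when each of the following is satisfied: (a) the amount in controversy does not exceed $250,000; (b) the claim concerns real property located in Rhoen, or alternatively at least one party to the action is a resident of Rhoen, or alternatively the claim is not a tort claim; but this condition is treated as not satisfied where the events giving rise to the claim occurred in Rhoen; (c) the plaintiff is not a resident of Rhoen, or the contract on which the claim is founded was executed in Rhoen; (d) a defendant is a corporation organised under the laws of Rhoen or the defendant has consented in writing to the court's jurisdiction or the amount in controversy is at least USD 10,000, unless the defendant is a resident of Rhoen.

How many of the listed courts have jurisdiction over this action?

3

The Dunwick Regional Court:
  (a) The amount in controversy is 245,000 dollars, which meets the USD 50,000 floor, so this disjunct is met. And the carve-out is inapplicable — the claim does not concern real property. Met.
  (b) The amount in controversy is 245,000 dollars, within the 500,000 dollars ceiling, so one alternative holds. The carve-out does not apply: the defendant resides in Rhoen, not Dunwick. Met.
  (c) The operative events occurred in Dunwick. Condition met.
  (d) No party resides in Dunwick; no such written consent has been filed — every alternative fails. The proviso rescues it, though: the operative events occurred in Dunwick. Met.
  → The court has jurisdiction.
The Provincial Court of Dunley:
  (a) The claim is a contract claim, not a consumer claim, which satisfies one of the alternatives. Met.
  (b) The amount in controversy is 245,000 dollars, within the 250,000 dollars ceiling, which satisfies one of the alternatives. Satisfied.
  (c) The amount in controversy is USD 245,000, which meets the USD 25,000 floor. Condition met.
  (d) The plaintiff resides in Thornhaven, which is not Dunley. Satisfied.
  → The court has jurisdiction.
The Rhoen Court of Common Pleas:
  (a) The amount in controversy is $245,000, within the 250,000 dollars ceiling. Condition met.
  (b) Varga Logistics resides in Rhoen, so this disjunct is met. The carve-out does not apply: the operative events occurred in Dunwick, not Rhoen. Satisfied.
  (c) The plaintiff resides in Thornhaven, which is not Rhoen, so one alternative holds. Met.
  (d) The amount in controversy is 245,000 dollars, which meets the $10,000 floor, so this disjunct is met. Satisfied.
  → Jurisdiction lies.
Courts with jurisdiction: the Dunwick Regional Court, the Provincial Court of Dunley, the Rhoen Court of Common Pleas — 3 in total.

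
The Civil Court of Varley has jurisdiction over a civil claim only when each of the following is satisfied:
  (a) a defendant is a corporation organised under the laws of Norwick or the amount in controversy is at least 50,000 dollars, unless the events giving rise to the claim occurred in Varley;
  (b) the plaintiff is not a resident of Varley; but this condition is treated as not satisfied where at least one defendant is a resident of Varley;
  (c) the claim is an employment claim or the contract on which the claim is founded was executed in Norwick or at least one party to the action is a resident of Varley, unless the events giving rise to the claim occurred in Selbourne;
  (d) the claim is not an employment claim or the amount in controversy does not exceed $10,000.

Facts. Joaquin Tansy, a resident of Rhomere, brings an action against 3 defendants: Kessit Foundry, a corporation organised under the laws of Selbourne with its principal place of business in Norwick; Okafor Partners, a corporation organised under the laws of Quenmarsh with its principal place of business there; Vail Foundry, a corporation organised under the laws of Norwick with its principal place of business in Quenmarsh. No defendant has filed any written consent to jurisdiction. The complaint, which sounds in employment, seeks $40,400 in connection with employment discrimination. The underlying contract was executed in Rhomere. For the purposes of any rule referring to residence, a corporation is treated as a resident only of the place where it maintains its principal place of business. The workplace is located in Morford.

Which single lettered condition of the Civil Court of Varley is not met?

(d)

The Civil Court of Varley:
  (a) Vail Foundry is organised under the laws of Norwick, so one alternative holds. Met.
  (b) The plaintiff resides in Rhomere, which is not Varley. The exception is not triggered, since no defendant resides in Varley (they reside in Norwick, Quenmarsh, Quenmarsh). Met.
  (c) The claim is an employment claim, so this disjunct is met. Satisfied.
  (d) The claim is an employment claim; the amount in controversy is USD 40,400, above the 10,000 dollars ceiling — every alternative fails. Fails.
Only condition (d) fails.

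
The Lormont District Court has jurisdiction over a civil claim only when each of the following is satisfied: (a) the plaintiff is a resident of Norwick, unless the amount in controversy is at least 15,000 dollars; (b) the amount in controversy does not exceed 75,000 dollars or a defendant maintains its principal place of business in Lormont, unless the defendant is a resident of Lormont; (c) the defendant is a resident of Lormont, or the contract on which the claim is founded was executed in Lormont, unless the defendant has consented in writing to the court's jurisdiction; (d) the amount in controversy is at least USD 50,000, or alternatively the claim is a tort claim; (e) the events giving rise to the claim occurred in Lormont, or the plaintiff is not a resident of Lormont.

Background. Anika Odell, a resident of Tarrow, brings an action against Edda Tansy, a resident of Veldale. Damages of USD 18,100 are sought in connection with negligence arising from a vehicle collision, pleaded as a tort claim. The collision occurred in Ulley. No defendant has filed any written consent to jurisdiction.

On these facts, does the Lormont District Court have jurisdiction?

No

The Lormont District Court:
  (a) The plaintiff resides in Tarrow, not Norwick. But the amount in controversy is USD 18,100, which meets the 15,000 dollars floor, and the 'unless' clause therefore excuses the requirement. Condition met.
  (b) The amount in controversy is 18,100 dollars, within the $75,000 ceiling, which satisfies one of the alternatives. Condition met.
  (c) The defendant resides in Veldale, not Lormont; no contract (and hence no place of execution) is alleged — no alternative holds. The proviso offers no rescue either, since no such written consent has been filed. Not satisfied.
  (d) The claim is a tort claim, so this disjunct is met. Met.
  (e) The plaintiff resides in Tarrow, which is not Lormont — that alternative is enough. Satisfied.
  → Not every requirement is met — no jurisdiction.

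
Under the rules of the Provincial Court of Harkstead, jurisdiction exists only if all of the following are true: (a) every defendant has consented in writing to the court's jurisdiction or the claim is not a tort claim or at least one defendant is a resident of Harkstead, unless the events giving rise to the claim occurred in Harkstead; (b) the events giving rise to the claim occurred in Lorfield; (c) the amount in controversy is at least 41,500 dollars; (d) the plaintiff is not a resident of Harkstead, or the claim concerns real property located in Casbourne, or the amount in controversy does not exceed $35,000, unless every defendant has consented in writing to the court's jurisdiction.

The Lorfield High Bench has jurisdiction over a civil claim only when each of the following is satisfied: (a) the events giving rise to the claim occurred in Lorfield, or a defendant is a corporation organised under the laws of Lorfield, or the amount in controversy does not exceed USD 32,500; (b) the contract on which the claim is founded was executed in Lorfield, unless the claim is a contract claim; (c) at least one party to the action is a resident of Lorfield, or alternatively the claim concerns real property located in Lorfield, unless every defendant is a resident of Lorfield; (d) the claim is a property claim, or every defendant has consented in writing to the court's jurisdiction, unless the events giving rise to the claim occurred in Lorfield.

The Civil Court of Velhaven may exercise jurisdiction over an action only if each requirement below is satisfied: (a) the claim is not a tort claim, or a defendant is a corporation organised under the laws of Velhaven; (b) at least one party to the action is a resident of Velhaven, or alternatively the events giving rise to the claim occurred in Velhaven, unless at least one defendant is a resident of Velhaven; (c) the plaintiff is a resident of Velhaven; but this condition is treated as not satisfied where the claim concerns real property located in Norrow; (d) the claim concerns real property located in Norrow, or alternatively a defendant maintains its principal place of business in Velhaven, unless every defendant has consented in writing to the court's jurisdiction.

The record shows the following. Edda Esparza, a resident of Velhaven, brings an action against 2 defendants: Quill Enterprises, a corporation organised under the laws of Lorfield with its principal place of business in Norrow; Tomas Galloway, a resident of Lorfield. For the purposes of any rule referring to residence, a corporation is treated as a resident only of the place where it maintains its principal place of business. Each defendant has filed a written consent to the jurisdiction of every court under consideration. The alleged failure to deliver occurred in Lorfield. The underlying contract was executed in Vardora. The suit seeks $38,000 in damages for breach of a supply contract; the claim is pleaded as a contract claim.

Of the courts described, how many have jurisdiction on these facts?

2

The Provincial Court of Harkstead:
  (a) Every defendant has filed written consent, so one alternative holds. Met.
  (b) The operative events occurred in Lorfield. Condition met.
  (c) The amount in controversy is 38,000 dollars, below the 41,500 dollars floor. Fails.
  (d) The plaintiff resides in Velhaven, which is not Harkstead, so one alternative holds. Condition met.
  → Not every requirement is met — no jurisdiction.
The Lorfield High Bench:
  (a) The operative events occurred in Lorfield — that alternative is enough. Condition met.
  (b) The contract was executed in Vardora, not Lorfield. The proviso rescues it, though: the claim is a contract claim. Met.
  (c) Tomas Galloway resides in Lorfield, so one alternative holds. Met.
  (d) Every defendant has filed written consent, which satisfies one of the alternatives. Condition met.
  → Every requirement is satisfied — jurisdiction.
The Civil Court of Velhaven:
  (a) The claim is a contract claim, not a tort claim — that alternative is enough. Satisfied.
  (b) Edda Esparza resides in Velhaven, which satisfies one of the alternatives. Condition met.
  (c) The plaintiff resides in Velhaven. The carve-out does not apply: the claim does not concern real property. Condition met.
  (d) The claim does not concern real property; the corporate defendant(s) have their principal place of business in Norrow, not Velhaven — every alternative fails. But every defendant has filed written consent, and the 'unless' clause therefore excuses the requirement. Condition met.
  → The court has jurisdiction.
Courts with jurisdiction: the Lorfield High Bench, the Civil Court of Velhaven — 2 in total.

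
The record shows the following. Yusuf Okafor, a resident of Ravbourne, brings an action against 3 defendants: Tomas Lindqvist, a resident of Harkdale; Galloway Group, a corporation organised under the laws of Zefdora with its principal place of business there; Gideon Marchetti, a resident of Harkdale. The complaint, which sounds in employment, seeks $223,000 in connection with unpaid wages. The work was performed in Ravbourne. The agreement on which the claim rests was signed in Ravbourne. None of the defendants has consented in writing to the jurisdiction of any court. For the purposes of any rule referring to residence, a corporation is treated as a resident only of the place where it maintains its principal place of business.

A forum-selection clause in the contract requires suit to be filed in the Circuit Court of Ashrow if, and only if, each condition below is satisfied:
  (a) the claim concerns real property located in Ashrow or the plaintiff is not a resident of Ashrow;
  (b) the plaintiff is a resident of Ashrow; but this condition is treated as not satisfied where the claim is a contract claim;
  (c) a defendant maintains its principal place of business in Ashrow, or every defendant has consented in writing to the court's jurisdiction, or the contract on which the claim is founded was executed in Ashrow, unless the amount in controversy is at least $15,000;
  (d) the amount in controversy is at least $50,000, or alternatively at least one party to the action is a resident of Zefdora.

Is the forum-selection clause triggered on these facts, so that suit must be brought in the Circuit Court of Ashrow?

The Circuit Court of Ashrow:
  (a) The plaintiff resides in Ravbourne, which is not Ashrow, so one alternative holds. Met.
  (b) The plaintiff resides in Ravbourne, not Ashrow. Fails.
  (c) The corporate defendant(s) have their principal place of business in Zefdora, not Ashrow; no such written consent has been filed; the contract was executed in Ravbourne, not Ashrow — none of the alternatives is met. However, the amount in controversy is USD 223,000, which meets the $15,000 floor, so the 'unless' proviso supplies this condition. Met.
  (d) The amount in controversy is USD 223,000, which meets the USD 50,000 floor — that alternative is enough. Condition met.
  → The clause does not apply.

No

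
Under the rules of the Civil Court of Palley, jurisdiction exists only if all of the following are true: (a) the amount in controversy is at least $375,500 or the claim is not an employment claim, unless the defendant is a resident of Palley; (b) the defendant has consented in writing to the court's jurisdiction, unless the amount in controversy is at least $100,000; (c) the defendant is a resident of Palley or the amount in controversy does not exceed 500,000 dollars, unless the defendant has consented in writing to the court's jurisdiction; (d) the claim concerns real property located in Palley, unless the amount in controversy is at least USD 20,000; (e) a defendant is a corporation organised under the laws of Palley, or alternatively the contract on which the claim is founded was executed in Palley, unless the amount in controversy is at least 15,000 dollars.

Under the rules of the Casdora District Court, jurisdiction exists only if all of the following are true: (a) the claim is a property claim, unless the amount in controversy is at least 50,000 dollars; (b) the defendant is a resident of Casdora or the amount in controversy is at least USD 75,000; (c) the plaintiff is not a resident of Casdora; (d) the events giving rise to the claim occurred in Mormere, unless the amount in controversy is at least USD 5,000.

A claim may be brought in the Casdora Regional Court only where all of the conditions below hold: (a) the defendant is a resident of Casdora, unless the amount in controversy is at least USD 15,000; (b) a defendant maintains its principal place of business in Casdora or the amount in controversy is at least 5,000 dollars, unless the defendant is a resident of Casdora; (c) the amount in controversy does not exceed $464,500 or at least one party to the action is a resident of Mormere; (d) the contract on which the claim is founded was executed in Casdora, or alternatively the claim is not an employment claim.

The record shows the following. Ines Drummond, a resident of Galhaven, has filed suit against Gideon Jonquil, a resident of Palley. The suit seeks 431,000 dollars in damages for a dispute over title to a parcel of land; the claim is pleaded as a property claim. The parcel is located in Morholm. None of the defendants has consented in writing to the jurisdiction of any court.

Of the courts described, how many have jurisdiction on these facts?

3

The Civil Court of Palley:
  (a) The amount in controversy is USD 431,000, which meets the $375,500 floor, which satisfies one of the alternatives. Met.
  (b) No such written consent has been filed. But the amount in controversy is 431,000 dollars, which meets the $100,000 floor, and the 'unless' clause therefore excuses the requirement. Met.
  (c) The defendant resides in Palley, so one alternative holds. Condition met.
  (d) The property lies in Morholm, not Palley. However, the amount in controversy is 431,000 dollars, which meets the USD 20,000 floor, so the 'unless' proviso supplies this condition. Satisfied.
  (e) No defendant is a corporation; no contract (and hence no place of execution) is alleged — every alternative fails. The proviso rescues it, though: the amount in controversy is $431,000, which meets the USD 15,000 floor. Condition met.
  → Every requirement is satisfied — jurisdiction.
The Casdora District Court:
  (a) The claim is a property claim. Met.
  (b) The amount in controversy is 431,000 dollars, which meets the USD 75,000 floor, so one alternative holds. Met.
  (c) The plaintiff resides in Galhaven, which is not Casdora. Met.
  (d) The operative events occurred in Morholm, not Mormere. The proviso rescues it, though: the amount in controversy is USD 431,000, which meets the USD 5,000 floor. Satisfied.
  → Every requirement is satisfied — jurisdiction.
The Casdora Regional Court:
  (a) The defendant resides in Palley, not Casdora. But the amount in controversy is 431,000 dollars, which meets the 15,000 dollars floor, and the 'unless' clause therefore excuses the requirement. Condition met.
  (b) The amount in controversy is $431,000, which meets the $5,000 floor, which satisfies one of the alternatives. Met.
  (c) The amount in controversy is $431,000, within the USD 464,500 ceiling, so one alternative holds. Condition met.
  (d) The claim is a property claim, not an employment claim, which satisfies one of the alternatives. Met.
  → All conditions met; jurisdiction exists.
Courts with jurisdiction: the Civil Court of Palley, the Casdora District Court, the Casdora Regional Court — 3 in total.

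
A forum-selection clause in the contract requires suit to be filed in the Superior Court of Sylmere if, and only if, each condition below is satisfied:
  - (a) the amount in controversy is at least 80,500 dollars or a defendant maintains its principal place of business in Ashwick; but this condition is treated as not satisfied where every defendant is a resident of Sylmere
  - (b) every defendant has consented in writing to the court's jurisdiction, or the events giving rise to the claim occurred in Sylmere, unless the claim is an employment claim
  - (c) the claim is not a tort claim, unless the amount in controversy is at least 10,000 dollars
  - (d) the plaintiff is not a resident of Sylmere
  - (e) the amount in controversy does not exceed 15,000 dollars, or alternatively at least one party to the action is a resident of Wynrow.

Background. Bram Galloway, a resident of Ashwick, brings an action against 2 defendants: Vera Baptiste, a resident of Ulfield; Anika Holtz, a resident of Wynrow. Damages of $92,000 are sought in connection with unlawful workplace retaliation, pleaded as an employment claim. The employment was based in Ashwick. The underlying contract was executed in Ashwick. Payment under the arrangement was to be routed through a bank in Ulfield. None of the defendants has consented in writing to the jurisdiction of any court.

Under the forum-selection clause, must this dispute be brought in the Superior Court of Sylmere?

Yes

The Superior Court of Sylmere:
  (a) The amount in controversy is $92,000, which meets the 80,500 dollars floor, which satisfies one of the alternatives. And the carve-out is inapplicable — the defendants reside as follows — Vera Baptiste in Ulfield, Anika Holtz in Wynrow — not all in Sylmere. Condition met.
  (b) No such written consent has been filed; the operative events occurred in Ashwick, not Sylmere — no alternative holds. However, the claim is an employment claim, so the 'unless' proviso supplies this condition. Condition met.
  (c) The claim is an employment claim, not a tort claim. Met.
  (d) The plaintiff resides in Ashwick, which is not Sylmere. Satisfied.
  (e) Anika Holtz resides in Wynrow, which satisfies one of the alternatives. Satisfied.
  → Forum clause is triggered.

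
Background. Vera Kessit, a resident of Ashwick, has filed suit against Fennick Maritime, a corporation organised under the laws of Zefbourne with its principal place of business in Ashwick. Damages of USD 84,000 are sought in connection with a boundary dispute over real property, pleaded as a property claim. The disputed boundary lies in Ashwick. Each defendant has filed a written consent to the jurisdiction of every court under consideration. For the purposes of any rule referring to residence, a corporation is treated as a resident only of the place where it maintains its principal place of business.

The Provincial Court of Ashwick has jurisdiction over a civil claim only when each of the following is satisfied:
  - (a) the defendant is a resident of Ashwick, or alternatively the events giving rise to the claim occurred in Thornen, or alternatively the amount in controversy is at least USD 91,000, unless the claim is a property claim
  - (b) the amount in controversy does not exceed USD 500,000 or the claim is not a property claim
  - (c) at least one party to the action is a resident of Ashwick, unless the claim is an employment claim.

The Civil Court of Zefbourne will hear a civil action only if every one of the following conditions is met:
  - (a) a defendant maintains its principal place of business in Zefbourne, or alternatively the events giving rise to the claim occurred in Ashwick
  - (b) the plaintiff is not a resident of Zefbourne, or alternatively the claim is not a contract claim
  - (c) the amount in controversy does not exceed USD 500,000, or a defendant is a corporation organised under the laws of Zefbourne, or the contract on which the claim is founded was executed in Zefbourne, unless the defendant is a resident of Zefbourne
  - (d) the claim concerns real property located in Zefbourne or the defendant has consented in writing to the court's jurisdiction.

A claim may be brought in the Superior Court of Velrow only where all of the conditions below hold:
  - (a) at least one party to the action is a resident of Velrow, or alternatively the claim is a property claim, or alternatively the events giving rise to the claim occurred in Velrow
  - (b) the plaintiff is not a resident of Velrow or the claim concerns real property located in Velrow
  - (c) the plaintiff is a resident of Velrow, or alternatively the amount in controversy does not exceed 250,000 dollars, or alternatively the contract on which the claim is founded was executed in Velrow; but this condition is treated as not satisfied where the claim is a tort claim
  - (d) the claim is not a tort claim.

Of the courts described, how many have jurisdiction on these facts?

3

The Provincial Court of Ashwick:
  (a) The defendant resides in Ashwick — that alternative is enough. Met.
  (b) The amount in controversy is $84,000, within the USD 500,000 ceiling, so one alternative holds. Satisfied.
  (c) Vera Kessit resides in Ashwick. Satisfied.
  → The court has jurisdiction.
The Civil Court of Zefbourne:
  (a) The operative events occurred in Ashwick, so one alternative holds. Met.
  (b) The plaintiff resides in Ashwick, which is not Zefbourne, so one alternative holds. Satisfied.
  (c) The amount in controversy is USD 84,000, within the 500,000 dollars ceiling — that alternative is enough. Satisfied.
  (d) Every defendant has filed written consent, so this disjunct is met. Met.
  → Every requirement is satisfied — jurisdiction.
The Superior Court of Velrow:
  (a) The claim is a property claim, which satisfies one of the alternatives. Satisfied.
  (b) The plaintiff resides in Ashwick, which is not Velrow, so one alternative holds. Satisfied.
  (c) The amount in controversy is $84,000, within the $250,000 ceiling — that alternative is enough. The exception is not triggered, since the claim is a property claim, not a tort claim. Satisfied.
  (d) The claim is a property claim, not a tort claim. Met.
  → All conditions met; jurisdiction exists.
Courts with jurisdiction: the Provincial Court of Ashwick, the Civil Court of Zefbourne, the Superior Court of Velrow — 3 in total.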